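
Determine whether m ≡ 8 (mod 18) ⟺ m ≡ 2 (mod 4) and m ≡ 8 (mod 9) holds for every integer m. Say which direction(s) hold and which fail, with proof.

Only the reverse direction holds.

[⇒] This fails: m = 8 gives 8 ≡ 8 (mod 18) but 8 ≡ 0 (mod 4), so the conjunction on the right does not hold.

[⇐] Conversely, if m ≡ 2 (mod 4) and m ≡ 8 (mod 9), then by the Chinese remainder theorem m ≡ 26 (mod 36). Since 26 ≡ 8 (mod 18) and 18 ∣ 36, we get m ≡ 8 (mod 18).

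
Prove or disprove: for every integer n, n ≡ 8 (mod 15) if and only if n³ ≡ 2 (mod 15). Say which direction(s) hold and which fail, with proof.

[⇒] Suppose n ≡ 8 (mod 15). Write n = 15j + 8. Then (15j + 8)³ = 3375j³ + 5400j² + 2880j + 512 = 15(225j³ + 360j² + 192j + 34) + 2, so n³ ≡ 2 (mod 15).

[⇐] Conversely, suppose n³ ≡ 2 (mod 15). The only residue r in {0, …, 14} with r³ ≡ 2 (mod 15) is r = 8, so n ≡ 8 (mod 15).

Both implications hold.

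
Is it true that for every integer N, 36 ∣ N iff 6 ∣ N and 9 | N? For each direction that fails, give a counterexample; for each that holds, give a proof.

[⇒] If 36 ∣ N, write N = 36q. Since 36 = 6·6, N = 6·(6q), so 6 ∣ N; and since 36 = 4·9, N = 9·(4q), so 9 ∣ N.

[⇐] This fails: take N = 18. Both 6 ∣ 18 and 9 ∣ 18, yet 18 is not a multiple of 36 (since 18 = 0·36 + 18), so 36 ∤ 18.

(⇒) holds; (⇐) fails.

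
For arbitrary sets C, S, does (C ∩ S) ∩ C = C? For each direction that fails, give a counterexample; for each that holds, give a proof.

Only the forward inclusion holds.

(⟹) Let x ∈ (C ∩ S) ∩ C. Then x ∈ C ∩ S, from which x ∈ C.

(⟸) This inclusion fails. Take C = {1}, S = ∅; then 1 ∈ C but 1 ∉ (C ∩ S) ∩ C.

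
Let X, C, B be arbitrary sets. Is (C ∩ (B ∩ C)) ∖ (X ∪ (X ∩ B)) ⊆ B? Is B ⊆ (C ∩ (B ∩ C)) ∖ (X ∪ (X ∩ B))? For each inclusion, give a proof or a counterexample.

The sets are not equal: only the forward inclusion holds.

(⊇) This inclusion fails. Take X = ∅, C = ∅, B = {1}; then 1 ∈ B but 1 ∉ (C ∩ (B ∩ C)) ∖ (X ∪ (X ∩ B)).

(⊆) Let x ∈ (C ∩ (B ∩ C)) ∖ (X ∪ (X ∩ B)). Then x ∈ C ∩ B and x ∉ X, from which x ∈ B.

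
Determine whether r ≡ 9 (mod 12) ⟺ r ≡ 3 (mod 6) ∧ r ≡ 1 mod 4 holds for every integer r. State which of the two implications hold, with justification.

Both directions hold; the statement is true.

(⟹) Suppose r ≡ 9 (mod 12); write r = 12j + 9. Since 6 ∣ 12, reducing mod 6 gives r ≡ 9 ≡ 3 (mod 6); since 4 ∣ 12, reducing mod 4 gives r ≡ 9 ≡ 1 (mod 4).

(⟸) Conversely, if r ≡ 3 (mod 6) and r ≡ 1 (mod 4), then by the Chinese remainder theorem r ≡ 9 (mod 12). This is exactly r ≡ 9 (mod 12).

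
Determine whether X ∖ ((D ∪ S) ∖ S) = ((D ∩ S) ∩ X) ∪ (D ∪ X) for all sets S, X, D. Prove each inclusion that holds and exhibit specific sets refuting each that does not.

(⟹) Let x ∈ X ∖ ((D ∪ S) ∖ S). Then either x ∈ X and x ∉ S, D; or x ∈ S ∩ X and x ∉ D; or x ∈ S ∩ X ∩ D. In each case x ∈ ((D ∩ S) ∩ X) ∪ (D ∪ X), so X ∖ ((D ∪ S) ∖ S) ⊆ ((D ∩ S) ∩ X) ∪ (D ∪ X).

(⟸) This inclusion fails. Take S = ∅, X = ∅, D = {1}; then 1 ∈ ((D ∩ S) ∩ X) ∪ (D ∪ X) but 1 ∉ X ∖ ((D ∪ S) ∖ S).

(⊆) holds; (⊇) fails.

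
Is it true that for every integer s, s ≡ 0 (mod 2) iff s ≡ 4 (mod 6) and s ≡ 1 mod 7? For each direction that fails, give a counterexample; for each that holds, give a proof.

Only the converse holds.

[⇒] This fails: s = 0 gives 0 ≡ 0 (mod 2) but 0 ≡ 0 (mod 6), so the conjunction on the right does not hold.

[⇐] Conversely, if s ≡ 4 (mod 6) and s ≡ 1 (mod 7), then by the Chinese remainder theorem s ≡ 22 (mod 42). Since 22 ≡ 0 (mod 2) and 2 ∣ 42, we get s ≡ 0 (mod 2).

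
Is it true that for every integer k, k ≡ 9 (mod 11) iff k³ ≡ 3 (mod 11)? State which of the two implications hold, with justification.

Both implications hold.

Converse. Suppose k³ ≡ 3 (mod 11). The only residue r in {0, …, 10} with r³ ≡ 3 (mod 11) is r = 9, so k ≡ 9 (mod 11).

Forward direction. Suppose k ≡ 9 (mod 11). Write k = 11j + 9. Then (11j + 9)³ = 1331j³ + 3267j² + 2673j + 729 = 11(121j³ + 297j² + 243j + 66) + 3, so k³ ≡ 3 (mod 11).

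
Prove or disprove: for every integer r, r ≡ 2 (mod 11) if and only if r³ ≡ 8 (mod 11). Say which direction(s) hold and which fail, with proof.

(→) Suppose r ≡ 2 (mod 11). Write r = 11j + 2. Then (11j + 2)³ = 1331j³ + 726j² + 132j + 8 = 11(121j³ + 66j² + 12j) + 8, so r³ ≡ 8 (mod 11).

(←) Conversely, suppose r³ ≡ 8 (mod 11). The only residue r in {0, …, 10} with r³ ≡ 8 (mod 11) is r = 2, so r ≡ 2 (mod 11).

The biconditional holds.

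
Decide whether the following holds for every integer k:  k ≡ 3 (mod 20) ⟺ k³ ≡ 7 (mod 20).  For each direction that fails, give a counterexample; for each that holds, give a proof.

The biconditional holds.

Forward direction. Suppose k ≡ 3 (mod 20). Write k = 20j + 3. Then (20j + 3)³ = 8000j³ + 3600j² + 540j + 27 = 20(400j³ + 180j² + 27j + 1) + 7, so k³ ≡ 7 (mod 20).

Converse. Suppose k³ ≡ 7 (mod 20). The only residue r in {0, …, 19} with r³ ≡ 7 (mod 20) is r = 3, so k ≡ 3 (mod 20).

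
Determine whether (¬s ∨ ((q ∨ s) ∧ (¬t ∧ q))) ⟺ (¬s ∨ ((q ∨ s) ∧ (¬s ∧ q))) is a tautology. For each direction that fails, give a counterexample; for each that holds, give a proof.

Forward direction. This fails. Under s = T, q = T, t = F, the left side is true but the right side is false.

Converse. Assume the antecedent. If s is true, the antecedent cannot hold. If s is false, ¬s ∨ ((q ∨ s) ∧ (¬t ∧ q)) reduces to true regardless of the other variables. Either way ¬s ∨ ((q ∨ s) ∧ (¬t ∧ q)) holds.

The forward direction fails; the converse holds.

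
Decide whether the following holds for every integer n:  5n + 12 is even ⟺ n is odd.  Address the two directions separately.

(⟹) This fails: n = 0 gives 5n + 12 = 12, which is even, but 0 is even, not odd.

(⟸) This also fails: n = 7 is odd, but 5n + 12 = 47 is odd, not even.

Neither direction holds.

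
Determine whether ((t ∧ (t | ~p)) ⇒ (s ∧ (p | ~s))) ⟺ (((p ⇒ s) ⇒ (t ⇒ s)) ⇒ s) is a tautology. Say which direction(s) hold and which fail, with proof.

Neither direction holds.

(→) This fails. Under s = F, t = F, p = F, the left side is true but the right side is false.

(←) This fails. Under s = F, t = T, p = F, the left side is false but the right side is true.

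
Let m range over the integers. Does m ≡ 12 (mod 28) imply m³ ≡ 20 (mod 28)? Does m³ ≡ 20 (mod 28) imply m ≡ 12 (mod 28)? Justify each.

Forward direction. Suppose m ≡ 12 (mod 28). Write m = 28j + 12. Then (28j + 12)³ = 21952j³ + 28224j² + 12096j + 1728 = 28(784j³ + 1008j² + 432j + 61) + 20, so m³ ≡ 20 (mod 28).

Converse. This fails: take m = 6. Then 6³ = 216 ≡ 20 (mod 28), yet 6 ≡ 6 (mod 28), not 12.

(⇒) holds; (⇐) fails.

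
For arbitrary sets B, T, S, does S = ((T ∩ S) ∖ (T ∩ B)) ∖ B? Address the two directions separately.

(⊆) This inclusion fails. Take B = ∅, T = ∅, S = {1}; then 1 ∈ S but 1 ∉ ((T ∩ S) ∖ (T ∩ B)) ∖ B.

(⊇) Let x ∈ ((T ∩ S) ∖ (T ∩ B)) ∖ B. Then x ∈ T ∩ S and x ∉ B, from which x ∈ S.

(⊆) fails; (⊇) holds.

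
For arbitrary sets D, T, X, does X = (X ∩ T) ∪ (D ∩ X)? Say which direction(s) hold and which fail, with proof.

Only the reverse inclusion holds.

Forward inclusion. This inclusion fails. Take D = ∅, T = ∅, X = {1}; then 1 ∈ X but 1 ∉ (X ∩ T) ∪ (D ∩ X).

Reverse inclusion. Let x ∈ (X ∩ T) ∪ (D ∩ X). Then either x ∈ D ∩ X and x ∉ T; or x ∈ T ∩ X and x ∉ D; or x ∈ D ∩ T ∩ X. In each case x ∈ X, so (X ∩ T) ∪ (D ∩ X) ⊆ X.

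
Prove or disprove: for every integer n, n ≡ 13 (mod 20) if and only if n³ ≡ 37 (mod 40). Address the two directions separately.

(→) This fails: take n = 33. Then 33 ≡ 13 (mod 20), but 33³ = 35937 ≡ 17 (mod 40), not 37.

(←) Conversely, the residues r modulo 40 with r³ ≡ 37 (mod 40) are exactly {13}, and each is ≡ 13 (mod 20).

Only the reverse direction holds.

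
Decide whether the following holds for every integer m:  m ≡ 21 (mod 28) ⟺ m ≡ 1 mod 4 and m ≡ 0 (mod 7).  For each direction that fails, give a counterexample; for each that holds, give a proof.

Forward direction. Suppose m ≡ 21 (mod 28); write m = 28j + 21. Since 4 ∣ 28, reducing mod 4 gives m ≡ 21 ≡ 1 (mod 4); since 7 ∣ 28, reducing mod 7 gives m ≡ 21 ≡ 0 (mod 7).

Converse. If m ≡ 1 (mod 4) and m ≡ 0 (mod 7), then by the Chinese remainder theorem m ≡ 21 (mod 28). This is exactly m ≡ 21 (mod 28).

Both implications hold.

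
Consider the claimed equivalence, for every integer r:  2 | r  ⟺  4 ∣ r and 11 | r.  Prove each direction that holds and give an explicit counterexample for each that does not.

The forward direction fails; the converse holds.

(⇒) This fails: take r = 2. Certainly 2 ∣ 2, but 4 ∤ 2.

(⇐) Suppose 4 ∣ r and 11 ∣ r. Any common multiple of 4 and 11 is a multiple of their lcm; here gcd(4, 11) = 1, so lcm(4, 11) = 4·11 = 44, so 44 ∣ r. Since 2 ∣ 44, it follows that 2 ∣ r.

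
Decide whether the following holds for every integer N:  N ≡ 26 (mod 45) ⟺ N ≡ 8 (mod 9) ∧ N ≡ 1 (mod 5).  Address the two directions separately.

Both directions hold.

(→) Suppose N ≡ 26 (mod 45); write N = 45j + 26. Since 9 ∣ 45, reducing mod 9 gives N ≡ 26 ≡ 8 (mod 9); since 5 ∣ 45, reducing mod 5 gives N ≡ 26 ≡ 1 (mod 5).

(←) Conversely, if N ≡ 8 (mod 9) and N ≡ 1 (mod 5), then by the Chinese remainder theorem N ≡ 26 (mod 45). This is exactly N ≡ 26 (mod 45).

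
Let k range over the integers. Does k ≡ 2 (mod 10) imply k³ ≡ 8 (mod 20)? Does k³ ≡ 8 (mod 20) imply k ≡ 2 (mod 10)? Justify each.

The biconditional holds.

(⟹) Suppose k ≡ 2 (mod 10). Working modulo 20, k ∈ {2, 12}; for each such r, r³ ≡ 8 (mod 20).

(⟸) Conversely, the residues r modulo 20 with r³ ≡ 8 (mod 20) are exactly {2, 12}, and each is ≡ 2 (mod 10).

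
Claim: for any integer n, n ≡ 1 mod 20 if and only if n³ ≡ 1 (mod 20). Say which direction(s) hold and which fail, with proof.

Both directions hold; the statement is true.

[⇐] Suppose n³ ≡ 1 (mod 20). The only residue r in {0, …, 19} with r³ ≡ 1 (mod 20) is r = 1, so n ≡ 1 (mod 20).

[⇒] Suppose n ≡ 1 mod 20. Write n = 20j + 1. Then (20j + 1)³ = 8000j³ + 1200j² + 60j + 1 = 20(400j³ + 60j² + 3j) + 1, so n³ ≡ 1 (mod 20).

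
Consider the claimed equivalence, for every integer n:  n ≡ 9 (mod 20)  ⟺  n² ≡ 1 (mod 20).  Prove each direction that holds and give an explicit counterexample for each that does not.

(⟹) Suppose n ≡ 9 (mod 20). Write n = 20j + 9. Then (20j + 9)² = 400j² + 360j + 81 = 20(20j² + 18j + 4) + 1, so n² ≡ 1 (mod 20).

(⟸) This fails: take n = 1. Then 1² = 1 ≡ 1 (mod 20), yet 1 ≡ 1 (mod 20), not 9.

(⇒) holds; (⇐) fails.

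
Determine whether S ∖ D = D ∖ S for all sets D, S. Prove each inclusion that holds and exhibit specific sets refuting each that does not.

(⊆) fails and (⊇) fails.

(⟹) This inclusion fails. Take D = ∅, S = {1}; then 1 ∈ S ∖ D but 1 ∉ D ∖ S.

(⟸) This inclusion fails. Take D = {1}, S = ∅; then 1 ∈ D ∖ S but 1 ∉ S ∖ D.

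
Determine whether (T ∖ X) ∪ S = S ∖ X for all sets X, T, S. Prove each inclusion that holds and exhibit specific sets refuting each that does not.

Reverse inclusion. Let x ∈ S ∖ X. Then either x ∈ S and x ∉ X, T; or x ∈ T ∩ S and x ∉ X. In each case x ∈ (T ∖ X) ∪ S, so S ∖ X ⊆ (T ∖ X) ∪ S.

Forward inclusion. This inclusion fails. Take X = ∅, T = {1}, S = ∅; then 1 ∈ (T ∖ X) ∪ S but 1 ∉ S ∖ X.

Only the reverse inclusion holds.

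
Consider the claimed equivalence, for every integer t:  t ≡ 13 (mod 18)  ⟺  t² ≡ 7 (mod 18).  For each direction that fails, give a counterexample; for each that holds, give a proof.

Only the forward implication holds.

(⟸) This fails: take t = 5. Then 5² = 25 ≡ 7 (mod 18), yet 5 ≡ 5 (mod 18), not 13.

(⟹) Suppose t ≡ 13 (mod 18). Write t = 18j + 13. Then (18j + 13)² = 324j² + 468j + 169 = 18(18j² + 26j + 9) + 7, so t² ≡ 7 (mod 18).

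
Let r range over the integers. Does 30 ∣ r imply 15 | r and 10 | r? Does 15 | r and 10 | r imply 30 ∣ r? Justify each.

(←) Suppose 15 ∣ r and 10 ∣ r. Any common multiple of 15 and 10 is a multiple of their lcm; here lcm(15, 10) = 15·10/gcd(15, 10) = 150/5 = 30, so 30 ∣ r.

(→) If 30 ∣ r, write r = 30q. Since 30 = 2·15, r = 15·(2q), so 15 ∣ r; and since 30 = 3·10, r = 10·(3q), so 10 ∣ r.

Both implications hold.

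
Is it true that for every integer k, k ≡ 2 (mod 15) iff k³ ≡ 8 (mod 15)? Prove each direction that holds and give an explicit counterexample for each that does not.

(⇐) Suppose k³ ≡ 8 (mod 15). The only residue r in {0, …, 14} with r³ ≡ 8 (mod 15) is r = 2, so k ≡ 2 (mod 15).

(⇒) Suppose k ≡ 2 (mod 15). Write k = 15j + 2. Then (15j + 2)³ = 3375j³ + 1350j² + 180j + 8 = 15(225j³ + 90j² + 12j) + 8, so k³ ≡ 8 (mod 15).

Both directions hold; the statement is true.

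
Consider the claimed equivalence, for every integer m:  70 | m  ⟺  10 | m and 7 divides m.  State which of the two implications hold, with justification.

The biconditional holds.

(⟹) If 70 ∣ m, write m = 70q. Since 70 = 7·10, m = 10·(7q), so 10 ∣ m; and since 70 = 10·7, m = 7·(10q), so 7 ∣ m.

(⟸) Suppose 10 ∣ m and 7 ∣ m. Any common multiple of 10 and 7 is a multiple of their lcm; here gcd(10, 7) = 1, so lcm(10, 7) = 10·7 = 70, so 70 ∣ m.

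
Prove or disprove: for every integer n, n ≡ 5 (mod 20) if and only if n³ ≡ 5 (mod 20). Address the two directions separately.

(⟸) Suppose n³ ≡ 5 (mod 20). The only residue r in {0, …, 19} with r³ ≡ 5 (mod 20) is r = 5, so n ≡ 5 (mod 20).

(⟹) Suppose n ≡ 5 (mod 20). Write n = 20j + 5. Then (20j + 5)³ = 8000j³ + 6000j² + 1500j + 125 = 20(400j³ + 300j² + 75j + 6) + 5, so n³ ≡ 5 (mod 20).

Both implications hold.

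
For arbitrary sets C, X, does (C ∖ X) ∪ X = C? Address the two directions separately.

(⟹) This inclusion fails. Take C = ∅, X = {1}; then 1 ∈ (C ∖ X) ∪ X but 1 ∉ C.

(⟸) Let x ∈ C. Then either x ∈ C and x ∉ X; or x ∈ C ∩ X. In each case x ∈ (C ∖ X) ∪ X, so C ⊆ (C ∖ X) ∪ X.

(⊆) fails; (⊇) holds.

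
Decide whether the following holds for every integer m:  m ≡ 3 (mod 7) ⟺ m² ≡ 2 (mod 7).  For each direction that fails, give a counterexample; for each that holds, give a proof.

Only the forward implication holds.

(←) This fails: take m = 4. Then 4² = 16 ≡ 2 (mod 7), yet 4 ≡ 4 (mod 7), not 3.

(→) Suppose m ≡ 3 (mod 7). Write m = 7j + 3. Then (7j + 3)² = 49j² + 42j + 9 = 7(7j² + 6j + 1) + 2, so m² ≡ 2 (mod 7).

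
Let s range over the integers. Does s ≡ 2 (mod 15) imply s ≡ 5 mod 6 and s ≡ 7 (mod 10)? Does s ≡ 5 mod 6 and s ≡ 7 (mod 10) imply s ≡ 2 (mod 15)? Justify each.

(→) This fails: s = 2 gives 2 ≡ 2 (mod 15) but 2 ≡ 2 (mod 6), so the conjunction on the right does not hold.

(←) Conversely, if s ≡ 5 (mod 6) and s ≡ 7 (mod 10), then by the Chinese remainder theorem s ≡ 17 (mod 30). Since 17 ≡ 2 (mod 15) and 15 ∣ 30, we get s ≡ 2 (mod 15).

Only the reverse direction holds.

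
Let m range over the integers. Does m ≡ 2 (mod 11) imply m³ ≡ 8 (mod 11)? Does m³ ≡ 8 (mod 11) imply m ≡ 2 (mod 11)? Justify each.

Both directions hold; the statement is true.

Forward direction. Suppose m ≡ 2 (mod 11). Write m = 11j + 2. Then (11j + 2)³ = 1331j³ + 726j² + 132j + 8 = 11(121j³ + 66j² + 12j) + 8, so m³ ≡ 8 (mod 11).

Converse. Suppose m³ ≡ 8 (mod 11). The only residue r in {0, …, 10} with r³ ≡ 8 (mod 11) is r = 2, so m ≡ 2 (mod 11).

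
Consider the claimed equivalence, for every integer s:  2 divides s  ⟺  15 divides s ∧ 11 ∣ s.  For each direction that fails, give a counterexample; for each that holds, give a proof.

Neither direction holds.

Forward direction. This fails: take s = 2. Certainly 2 ∣ 2, but 15 ∤ 2.

Converse. This fails: take s = 165. Both 15 ∣ 165 and 11 ∣ 165, yet 165 is not a multiple of 2 (since 165 = 82·2 + 1), so 2 ∤ 165.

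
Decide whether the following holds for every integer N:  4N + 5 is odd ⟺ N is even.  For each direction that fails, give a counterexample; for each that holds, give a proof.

[⇒] This fails: take N = 7. Then 4N + 5 = 33, which is odd, yet N = 7 is odd, not even.

[⇐] Suppose N is even. Since 4 is even, 4N is even for every N, so 4N + 5 has the same parity as 5, which is odd. Hence 4N + 5 is odd.

(⇒) fails; (⇐) holds.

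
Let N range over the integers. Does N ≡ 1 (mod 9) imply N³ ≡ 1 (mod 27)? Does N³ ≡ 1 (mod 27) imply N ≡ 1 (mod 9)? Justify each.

Forward direction. Suppose N ≡ 1 (mod 9). Working modulo 27, N ∈ {1, 10, 19}; for each such r, r³ ≡ 1 (mod 27).

Converse. The residues r modulo 27 with r³ ≡ 1 (mod 27) are exactly {1, 10, 19}, and each is ≡ 1 (mod 9).

Both directions hold.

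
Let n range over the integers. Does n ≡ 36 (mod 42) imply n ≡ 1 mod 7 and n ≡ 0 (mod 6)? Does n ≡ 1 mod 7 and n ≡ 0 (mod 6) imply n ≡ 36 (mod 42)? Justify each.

Both implications hold.

(→) Suppose n ≡ 36 (mod 42); write n = 42j + 36. Since 7 ∣ 42, reducing mod 7 gives n ≡ 36 ≡ 1 (mod 7); since 6 ∣ 42, reducing mod 6 gives n ≡ 36 ≡ 0 (mod 6).

(←) Conversely, if n ≡ 1 (mod 7) and n ≡ 0 (mod 6), then by the Chinese remainder theorem n ≡ 36 (mod 42). This is exactly n ≡ 36 (mod 42).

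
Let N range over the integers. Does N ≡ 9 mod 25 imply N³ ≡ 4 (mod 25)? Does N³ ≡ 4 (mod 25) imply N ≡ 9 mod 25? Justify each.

(→) Suppose N ≡ 9 mod 25. Write N = 25j + 9. Then (25j + 9)³ = 15625j³ + 16875j² + 6075j + 729 = 25(625j³ + 675j² + 243j + 29) + 4, so N³ ≡ 4 (mod 25).

(←) Conversely, suppose N³ ≡ 4 (mod 25). The only residue r in {0, …, 24} with r³ ≡ 4 (mod 25) is r = 9, so N ≡ 9 (mod 25).

Both implications hold.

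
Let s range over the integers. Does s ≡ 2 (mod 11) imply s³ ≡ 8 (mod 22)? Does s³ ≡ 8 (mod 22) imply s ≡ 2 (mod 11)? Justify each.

(⇒) This fails: take s = 13. Then 13 ≡ 2 (mod 11), but 13³ = 2197 ≡ 19 (mod 22), not 8.

(⇐) Conversely, the residues r modulo 22 with r³ ≡ 8 (mod 22) are exactly {2}, and each is ≡ 2 (mod 11).

Not equivalent: only (⇐) holds.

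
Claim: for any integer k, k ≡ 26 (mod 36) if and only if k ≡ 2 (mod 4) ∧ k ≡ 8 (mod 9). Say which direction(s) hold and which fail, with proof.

(⇐) If k ≡ 2 (mod 4) and k ≡ 8 (mod 9), then by the Chinese remainder theorem k ≡ 26 (mod 36). This is exactly k ≡ 26 (mod 36).

(⇒) Suppose k ≡ 26 (mod 36); write k = 36j + 26. Since 4 ∣ 36, reducing mod 4 gives k ≡ 26 ≡ 2 (mod 4); since 9 ∣ 36, reducing mod 9 gives k ≡ 26 ≡ 8 (mod 9).

Both directions hold.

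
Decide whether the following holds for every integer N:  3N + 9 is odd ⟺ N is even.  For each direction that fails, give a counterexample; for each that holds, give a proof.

Both directions hold.

[⇐] Suppose N is even; write N = 2j. Then 3N + 9 = 3·(2j) + 9 = 2·3j + 9, which is odd.

[⇒] Suppose 3N + 9 is odd. Since 3 is odd, 3N and N have the same parity, so 3N + 9 ≡ N + 9 (mod 2). As 9 is odd, 3N + 9 is odd exactly when N is even. Thus N is even.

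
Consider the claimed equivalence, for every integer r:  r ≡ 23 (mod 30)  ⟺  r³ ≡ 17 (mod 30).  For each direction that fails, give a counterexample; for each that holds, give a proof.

Both directions hold.

[⇐] Suppose r³ ≡ 17 (mod 30). The only residue r in {0, …, 29} with r³ ≡ 17 (mod 30) is r = 23, so r ≡ 23 (mod 30).

[⇒] Suppose r ≡ 23 (mod 30). Write r = 30j + 23. Then (30j + 23)³ = 27000j³ + 62100j² + 47610j + 12167 = 30(900j³ + 2070j² + 1587j + 405) + 17, so r³ ≡ 17 (mod 30).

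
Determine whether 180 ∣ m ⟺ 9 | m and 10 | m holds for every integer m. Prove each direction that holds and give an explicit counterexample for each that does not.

(⟹) If 180 ∣ m, write m = 180q. Since 180 = 20·9, m = 9·(20q), so 9 ∣ m; and since 180 = 18·10, m = 10·(18q), so 10 ∣ m.

(⟸) This fails: take m = 90. Both 9 ∣ 90 and 10 ∣ 90, yet 90 is not a multiple of 180 (since 90 = 0·180 + 90), so 180 ∤ 90.

Only the forward implication holds.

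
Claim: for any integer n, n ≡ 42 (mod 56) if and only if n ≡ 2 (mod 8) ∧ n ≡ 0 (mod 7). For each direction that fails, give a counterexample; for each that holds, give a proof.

Both implications hold.

(⟹) Suppose n ≡ 42 (mod 56); write n = 56j + 42. Since 8 ∣ 56, reducing mod 8 gives n ≡ 42 ≡ 2 (mod 8); since 7 ∣ 56, reducing mod 7 gives n ≡ 42 ≡ 0 (mod 7).

(⟸) Conversely, if n ≡ 2 (mod 8) and n ≡ 0 (mod 7), then by the Chinese remainder theorem n ≡ 42 (mod 56). This is exactly n ≡ 42 (mod 56).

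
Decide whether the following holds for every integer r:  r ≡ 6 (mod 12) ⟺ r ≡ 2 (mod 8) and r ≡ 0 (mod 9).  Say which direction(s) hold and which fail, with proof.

(⟹) This fails: r = 66 gives 66 ≡ 6 (mod 12) but 66 ≡ 3 (mod 9), so the conjunction on the right does not hold.

(⟸) Conversely, if r ≡ 2 (mod 8) and r ≡ 0 (mod 9), then by the Chinese remainder theorem r ≡ 18 (mod 72). Since 18 ≡ 6 (mod 12) and 12 ∣ 72, we get r ≡ 6 (mod 12).

(⇒) fails; (⇐) holds.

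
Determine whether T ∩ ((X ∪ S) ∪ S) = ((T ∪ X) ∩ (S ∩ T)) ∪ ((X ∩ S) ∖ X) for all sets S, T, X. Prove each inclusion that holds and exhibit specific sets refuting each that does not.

Only the reverse inclusion holds.

(⊇) Let x ∈ ((T ∪ X) ∩ (S ∩ T)) ∪ ((X ∩ S) ∖ X). Then either x ∈ S ∩ T and x ∉ X; or x ∈ S ∩ T ∩ X. In each case x ∈ T ∩ ((X ∪ S) ∪ S), so ((T ∪ X) ∩ (S ∩ T)) ∪ ((X ∩ S) ∖ X) ⊆ T ∩ ((X ∪ S) ∪ S).

(⊆) This inclusion fails. Take S = ∅, T = {1}, X = {1}; then 1 ∈ T ∩ ((X ∪ S) ∪ S) but 1 ∉ ((T ∪ X) ∩ (S ∩ T)) ∪ ((X ∩ S) ∖ X).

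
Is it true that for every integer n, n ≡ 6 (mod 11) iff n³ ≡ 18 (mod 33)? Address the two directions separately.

(⟹) This fails: take n = 17. Then 17 ≡ 6 (mod 11), but 17³ = 4913 ≡ 29 (mod 33), not 18.

(⟸) Conversely, the residues r modulo 33 with r³ ≡ 18 (mod 33) are exactly {6}, and each is ≡ 6 (mod 11).

(⇒) fails; (⇐) holds.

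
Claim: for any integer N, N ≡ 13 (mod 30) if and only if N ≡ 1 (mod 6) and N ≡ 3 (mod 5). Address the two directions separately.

Both directions hold; the statement is true.

[⇒] Suppose N ≡ 13 (mod 30); write N = 30j + 13. Since 6 ∣ 30, reducing mod 6 gives N ≡ 13 ≡ 1 (mod 6); since 5 ∣ 30, reducing mod 5 gives N ≡ 13 ≡ 3 (mod 5).

[⇐] Conversely, if N ≡ 1 (mod 6) and N ≡ 3 (mod 5), then by the Chinese remainder theorem N ≡ 13 (mod 30). This is exactly N ≡ 13 (mod 30).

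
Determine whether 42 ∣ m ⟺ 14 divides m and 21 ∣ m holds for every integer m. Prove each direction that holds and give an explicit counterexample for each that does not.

Both directions hold; the statement is true.

(⟹) If 42 ∣ m, write m = 42q. Since 42 = 3·14, m = 14·(3q), so 14 ∣ m; and since 42 = 2·21, m = 21·(2q), so 21 ∣ m.

(⟸) Suppose 14 ∣ m and 21 ∣ m. Any common multiple of 14 and 21 is a multiple of their lcm; here lcm(14, 21) = 14·21/gcd(14, 21) = 294/7 = 42, so 42 ∣ m.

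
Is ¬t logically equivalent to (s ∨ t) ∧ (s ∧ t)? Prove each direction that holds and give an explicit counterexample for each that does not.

Both directions fail.

[⇒] This fails. Under t = F, s = F, the left side is true but the right side is false.

[⇐] This fails. Under t = T, s = T, the left side is false but the right side is true.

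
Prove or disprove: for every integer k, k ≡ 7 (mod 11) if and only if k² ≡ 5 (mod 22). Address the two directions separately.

Neither direction holds.

[⇒] This fails: take k = 18. Then 18 ≡ 7 (mod 11), but 18² = 324 ≡ 16 (mod 22), not 5.

[⇐] This fails: take k = 15. Then 15² = 225 ≡ 5 (mod 22), yet 15 ≡ 4 (mod 11), not 7.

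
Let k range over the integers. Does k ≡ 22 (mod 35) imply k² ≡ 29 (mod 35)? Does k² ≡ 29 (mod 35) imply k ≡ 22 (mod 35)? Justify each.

(⇒) Suppose k ≡ 22 (mod 35). Write k = 35j + 22. Then (35j + 22)² = 1225j² + 1540j + 484 = 35(35j² + 44j + 13) + 29, so k² ≡ 29 (mod 35).

(⇐) This fails: take k = 8. Then 8² = 64 ≡ 29 (mod 35), yet 8 ≡ 8 (mod 35), not 22.

Only the forward implication holds.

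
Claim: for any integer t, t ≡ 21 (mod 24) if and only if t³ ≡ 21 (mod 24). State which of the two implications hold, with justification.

Both directions hold; the statement is true.

[⇐] Suppose t³ ≡ 21 (mod 24). The only residue r in {0, …, 23} with r³ ≡ 21 (mod 24) is r = 21, so t ≡ 21 (mod 24).

[⇒] Suppose t ≡ 21 (mod 24). Write t = 24j + 21. Then (24j + 21)³ = 13824j³ + 36288j² + 31752j + 9261 = 24(576j³ + 1512j² + 1323j + 385) + 21, so t³ ≡ 21 (mod 24).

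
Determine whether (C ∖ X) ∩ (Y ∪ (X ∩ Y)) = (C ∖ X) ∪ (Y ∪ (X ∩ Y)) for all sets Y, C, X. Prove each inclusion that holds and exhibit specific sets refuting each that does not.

The sets are not equal: only the forward inclusion holds.

(⟹) Let x ∈ (C ∖ X) ∩ (Y ∪ (X ∩ Y)). Then x ∈ Y ∩ C and x ∉ X, from which x ∈ (C ∖ X) ∪ (Y ∪ (X ∩ Y)).

(⟸) This inclusion fails. Take Y = {1}, C = ∅, X = ∅; then 1 ∈ (C ∖ X) ∪ (Y ∪ (X ∩ Y)) but 1 ∉ (C ∖ X) ∩ (Y ∪ (X ∩ Y)).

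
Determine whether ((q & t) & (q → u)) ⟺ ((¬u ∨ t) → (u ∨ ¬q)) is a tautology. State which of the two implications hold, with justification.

(⇒) Assume the antecedent. If u is true, (¬u ∨ t) → (u ∨ ¬q) reduces to true regardless of the other variables. If u is false, the antecedent cannot hold. Either way (¬u ∨ t) → (u ∨ ¬q) holds.

(⇐) This fails. Under u = F, q = F, t = F, the left side is false but the right side is true.

Not equivalent: only (⇒) holds.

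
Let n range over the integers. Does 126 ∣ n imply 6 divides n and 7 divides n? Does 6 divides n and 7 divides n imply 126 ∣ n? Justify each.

The forward direction holds; the converse fails.

(→) If 126 ∣ n, write n = 126q. Since 126 = 21·6, n = 6·(21q), so 6 ∣ n; and since 126 = 18·7, n = 7·(18q), so 7 ∣ n.

(←) This fails: take n = 42. Both 6 ∣ 42 and 7 ∣ 42, yet 42 is not a multiple of 126 (since 42 = 0·126 + 42), so 126 ∤ 42.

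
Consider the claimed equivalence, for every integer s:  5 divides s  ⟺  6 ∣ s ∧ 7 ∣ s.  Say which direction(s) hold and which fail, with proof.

Both directions fail.

(⟹) This fails: take s = 5. Certainly 5 ∣ 5, but 6 ∤ 5.

(⟸) This fails: take s = 42. Both 6 ∣ 42 and 7 ∣ 42, yet 42 is not a multiple of 5 (since 42 = 8·5 + 2), so 5 ∤ 42.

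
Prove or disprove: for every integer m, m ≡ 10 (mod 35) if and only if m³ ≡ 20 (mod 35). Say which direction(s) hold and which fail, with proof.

(⇒) holds; (⇐) fails.

(⇒) Suppose m ≡ 10 (mod 35). Write m = 35j + 10. Then (35j + 10)³ = 42875j³ + 36750j² + 10500j + 1000 = 35(1225j³ + 1050j² + 300j + 28) + 20, so m³ ≡ 20 (mod 35).

(⇐) This fails: take m = 5. Then 5³ = 125 ≡ 20 (mod 35), yet 5 ≡ 5 (mod 35), not 10.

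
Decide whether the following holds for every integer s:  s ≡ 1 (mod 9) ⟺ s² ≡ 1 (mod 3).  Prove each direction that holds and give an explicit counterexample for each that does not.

Only the forward implication holds.

(⇐) This fails: take s = 2. Then 2² = 4 ≡ 1 (mod 3), yet 2 ≡ 2 (mod 9), not 1.

(⇒) Suppose s ≡ 1 (mod 9). Then s² ≡ 1² = 1 (mod 9), and since 3 ∣ 9, also s² ≡ 1 (mod 3).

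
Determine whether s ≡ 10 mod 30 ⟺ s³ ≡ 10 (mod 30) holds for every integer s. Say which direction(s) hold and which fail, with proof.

Both directions hold.

Forward direction. Suppose s ≡ 10 mod 30. Write s = 30j + 10. Then (30j + 10)³ = 27000j³ + 27000j² + 9000j + 1000 = 30(900j³ + 900j² + 300j + 33) + 10, so s³ ≡ 10 (mod 30).

Converse. Suppose s³ ≡ 10 (mod 30). The only residue r in {0, …, 29} with r³ ≡ 10 (mod 30) is r = 10, so s ≡ 10 (mod 30).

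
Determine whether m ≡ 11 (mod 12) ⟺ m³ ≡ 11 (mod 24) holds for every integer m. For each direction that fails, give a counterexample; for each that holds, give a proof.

(⇐) The residues r modulo 24 with r³ ≡ 11 (mod 24) are exactly {11}, and each is ≡ 11 (mod 12).

(⇒) This fails: take m = 23. Then 23 ≡ 11 (mod 12), but 23³ = 12167 ≡ 23 (mod 24), not 11.

Only the converse holds.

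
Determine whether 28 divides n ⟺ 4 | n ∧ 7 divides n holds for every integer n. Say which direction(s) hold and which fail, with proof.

Forward direction. If 28 ∣ n, write n = 28q. Since 28 = 7·4, n = 4·(7q), so 4 ∣ n; and since 28 = 4·7, n = 7·(4q), so 7 ∣ n.

Converse. Suppose 4 ∣ n and 7 ∣ n. Any common multiple of 4 and 7 is a multiple of their lcm; here gcd(4, 7) = 1, so lcm(4, 7) = 4·7 = 28, so 28 ∣ n.

Both directions hold.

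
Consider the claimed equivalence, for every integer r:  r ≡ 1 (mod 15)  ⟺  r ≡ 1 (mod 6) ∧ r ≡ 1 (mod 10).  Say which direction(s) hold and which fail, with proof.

(⟹) This fails: r = 16 gives 16 ≡ 1 (mod 15) but 16 ≡ 4 (mod 6), so the conjunction on the right does not hold.

(⟸) Conversely, if r ≡ 1 (mod 6) and r ≡ 1 (mod 10), then by the Chinese remainder theorem r ≡ 1 (mod 30). Since 1 ≡ 1 (mod 15) and 15 ∣ 30, we get r ≡ 1 (mod 15).

Not equivalent: only (⇐) holds.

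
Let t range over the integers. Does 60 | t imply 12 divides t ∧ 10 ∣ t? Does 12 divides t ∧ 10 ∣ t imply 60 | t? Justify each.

(⟹) If 60 ∣ t, write t = 60q. Since 60 = 5·12, t = 12·(5q), so 12 ∣ t; and since 60 = 6·10, t = 10·(6q), so 10 ∣ t.

(⟸) Suppose 12 ∣ t and 10 ∣ t. Any common multiple of 12 and 10 is a multiple of their lcm; here lcm(12, 10) = 12·10/gcd(12, 10) = 120/2 = 60, so 60 ∣ t.

The biconditional holds.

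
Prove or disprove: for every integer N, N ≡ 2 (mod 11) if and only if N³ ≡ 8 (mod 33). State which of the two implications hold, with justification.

[⇒] This fails: take N = 13. Then 13 ≡ 2 (mod 11), but 13³ = 2197 ≡ 19 (mod 33), not 8.

[⇐] Conversely, the residues r modulo 33 with r³ ≡ 8 (mod 33) are exactly {2}, and each is ≡ 2 (mod 11).

Not equivalent: only (⇐) holds.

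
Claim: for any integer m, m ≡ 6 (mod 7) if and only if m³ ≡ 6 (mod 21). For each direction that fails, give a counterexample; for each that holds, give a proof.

(→) This fails: take m = 13. Then 13 ≡ 6 (mod 7), but 13³ = 2197 ≡ 13 (mod 21), not 6.

(←) This fails: take m = 3. Then 3³ = 27 ≡ 6 (mod 21), yet 3 ≡ 3 (mod 7), not 6.

Neither implication holds.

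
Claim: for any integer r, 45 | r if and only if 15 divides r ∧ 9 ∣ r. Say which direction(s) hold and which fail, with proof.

[⇒] If 45 ∣ r, write r = 45q. Since 45 = 3·15, r = 15·(3q), so 15 ∣ r; and since 45 = 5·9, r = 9·(5q), so 9 ∣ r.

[⇐] Suppose 15 ∣ r and 9 ∣ r. Any common multiple of 15 and 9 is a multiple of their lcm; here lcm(15, 9) = 15·9/gcd(15, 9) = 135/3 = 45, so 45 ∣ r.

The biconditional holds.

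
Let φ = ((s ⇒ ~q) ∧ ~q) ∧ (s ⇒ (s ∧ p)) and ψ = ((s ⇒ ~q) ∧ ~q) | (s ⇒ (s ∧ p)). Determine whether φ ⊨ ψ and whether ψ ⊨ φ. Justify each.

Only the forward implication holds.

Forward direction. Assume the antecedent. If s is true, the antecedent forces (s = T, p = T, q = F), and the consequent holds there. If s is false, the consequent reduces to true regardless of the other variables. Either way the consequent holds.

Converse. This fails. Under s = T, p = F, q = F, the left side is false but the right side is true.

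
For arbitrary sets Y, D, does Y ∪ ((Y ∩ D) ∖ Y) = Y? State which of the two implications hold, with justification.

(⟹) Let x ∈ Y ∪ ((Y ∩ D) ∖ Y). Then either x ∈ Y and x ∉ D; or x ∈ Y ∩ D. In each case x ∈ Y, so Y ∪ ((Y ∩ D) ∖ Y) ⊆ Y.

(⟸) Let x ∈ Y. Then either x ∈ Y and x ∉ D; or x ∈ Y ∩ D. In each case x ∈ Y ∪ ((Y ∩ D) ∖ Y), so Y ⊆ Y ∪ ((Y ∩ D) ∖ Y).

The two sets are equal.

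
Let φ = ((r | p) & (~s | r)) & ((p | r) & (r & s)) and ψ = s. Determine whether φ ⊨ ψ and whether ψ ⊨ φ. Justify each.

[⇐] This fails. Under r = F, p = F, s = T, the left side is false but the right side is true.

[⇒] Assume the antecedent. If r is true, the antecedent forces (r = T, p = F, s = T) or (r = T, p = T, s = T), and s holds there. If r is false, the antecedent cannot hold. Either way s holds.

Only the forward implication holds.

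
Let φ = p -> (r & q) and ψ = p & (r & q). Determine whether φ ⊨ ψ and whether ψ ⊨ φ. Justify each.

(⇒) fails; (⇐) holds.

(⇐) Assume the antecedent. If q is true, the antecedent forces (q = T, r = T, p = T), and p -> (r & q) holds there. If q is false, the antecedent cannot hold. Either way p -> (r & q) holds.

(⇒) This fails. Under q = F, r = F, p = F, the left side is true but the right side is false.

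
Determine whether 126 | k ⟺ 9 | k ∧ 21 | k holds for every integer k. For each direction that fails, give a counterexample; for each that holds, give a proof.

(⇒) If 126 ∣ k, write k = 126q. Since 126 = 14·9, k = 9·(14q), so 9 ∣ k; and since 126 = 6·21, k = 21·(6q), so 21 ∣ k.

(⇐) This fails: take k = 63. Both 9 ∣ 63 and 21 ∣ 63, yet 63 is not a multiple of 126 (since 63 = 0·126 + 63), so 126 ∤ 63.

Only the forward implication holds.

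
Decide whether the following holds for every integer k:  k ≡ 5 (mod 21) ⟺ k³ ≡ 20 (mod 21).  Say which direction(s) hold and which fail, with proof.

Only the forward implication holds.

Forward direction. Suppose k ≡ 5 (mod 21). Write k = 21j + 5. Then (21j + 5)³ = 9261j³ + 6615j² + 1575j + 125 = 21(441j³ + 315j² + 75j + 5) + 20, so k³ ≡ 20 (mod 21).

Converse. This fails: take k = 17. Then 17³ = 4913 ≡ 20 (mod 21), yet 17 ≡ 17 (mod 21), not 5.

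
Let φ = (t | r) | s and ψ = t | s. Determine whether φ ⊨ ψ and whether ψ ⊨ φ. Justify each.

[⇒] This fails. Under t = F, r = T, s = F, the left side is true but the right side is false.

[⇐] Assume the antecedent. If t is true, (t | r) | s reduces to true regardless of the other variables. If t is false, the antecedent forces (t = F, r = F, s = T) or (t = F, r = T, s = T), and (t | r) | s holds there. Either way (t | r) | s holds.

Only the converse holds.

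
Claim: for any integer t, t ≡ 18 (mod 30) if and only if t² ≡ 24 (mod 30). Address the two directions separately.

(⇒) holds; (⇐) fails.

(→) Suppose t ≡ 18 (mod 30). Write t = 30j + 18. Then (30j + 18)² = 900j² + 1080j + 324 = 30(30j² + 36j + 10) + 24, so t² ≡ 24 (mod 30).

(←) This fails: take t = 12. Then 12² = 144 ≡ 24 (mod 30), yet 12 ≡ 12 (mod 30), not 18.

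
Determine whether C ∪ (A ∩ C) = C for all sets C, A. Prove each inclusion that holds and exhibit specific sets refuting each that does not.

Forward inclusion. Let x ∈ C ∪ (A ∩ C). Then either x ∈ C and x ∉ A; or x ∈ C ∩ A. In each case x ∈ C, so C ∪ (A ∩ C) ⊆ C.

Reverse inclusion. Let x ∈ C. Then either x ∈ C and x ∉ A; or x ∈ C ∩ A. In each case x ∈ C ∪ (A ∩ C), so C ⊆ C ∪ (A ∩ C).

Both inclusions hold.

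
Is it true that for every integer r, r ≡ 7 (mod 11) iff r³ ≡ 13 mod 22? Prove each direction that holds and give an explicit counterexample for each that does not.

Only the converse holds.

(⇒) This fails: take r = 18. Then 18 ≡ 7 (mod 11), but 18³ = 5832 ≡ 2 (mod 22), not 13.

(⇐) Conversely, the residues r modulo 22 with r³ ≡ 13 (mod 22) are exactly {7}, and each is ≡ 7 (mod 11).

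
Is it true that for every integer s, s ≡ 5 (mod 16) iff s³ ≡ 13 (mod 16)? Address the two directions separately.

(⟸) Suppose s³ ≡ 13 (mod 16). The only residue r in {0, …, 15} with r³ ≡ 13 (mod 16) is r = 5, so s ≡ 5 (mod 16).

(⟹) Suppose s ≡ 5 (mod 16). Write s = 16j + 5. Then (16j + 5)³ = 4096j³ + 3840j² + 1200j + 125 = 16(256j³ + 240j² + 75j + 7) + 13, so s³ ≡ 13 (mod 16).

Equivalent; both directions hold.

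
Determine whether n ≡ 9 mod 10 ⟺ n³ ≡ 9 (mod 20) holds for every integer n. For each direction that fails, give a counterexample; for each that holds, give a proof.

(⇒) This fails: take n = 19. Then 19 ≡ 9 (mod 10), but 19³ = 6859 ≡ 19 (mod 20), not 9.

(⇐) Conversely, the residues r modulo 20 with r³ ≡ 9 (mod 20) are exactly {9}, and each is ≡ 9 (mod 10).

Not equivalent: only (⇐) holds.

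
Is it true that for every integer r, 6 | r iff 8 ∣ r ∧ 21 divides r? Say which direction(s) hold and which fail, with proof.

The forward direction fails; the converse holds.

[⇐] Suppose 8 ∣ r and 21 ∣ r. Any common multiple of 8 and 21 is a multiple of their lcm; here gcd(8, 21) = 1, so lcm(8, 21) = 8·21 = 168, so 168 ∣ r. Since 6 ∣ 168, it follows that 6 ∣ r.

[⇒] This fails: take r = 6. Certainly 6 ∣ 6, but 8 ∤ 6.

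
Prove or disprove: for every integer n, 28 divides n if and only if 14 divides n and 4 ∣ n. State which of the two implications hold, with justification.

Forward direction. If 28 ∣ n, write n = 28q. Since 28 = 2·14, n = 14·(2q), so 14 ∣ n; and since 28 = 7·4, n = 4·(7q), so 4 ∣ n.

Converse. Suppose 14 ∣ n and 4 ∣ n. Any common multiple of 14 and 4 is a multiple of their lcm; here lcm(14, 4) = 14·4/gcd(14, 4) = 56/2 = 28, so 28 ∣ n.

The biconditional holds.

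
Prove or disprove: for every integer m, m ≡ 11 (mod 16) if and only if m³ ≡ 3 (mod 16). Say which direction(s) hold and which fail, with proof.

Both directions hold; the statement is true.

[⇒] Suppose m ≡ 11 (mod 16). Write m = 16j + 11. Then (16j + 11)³ = 4096j³ + 8448j² + 5808j + 1331 = 16(256j³ + 528j² + 363j + 83) + 3, so m³ ≡ 3 (mod 16).

[⇐] Conversely, suppose m³ ≡ 3 (mod 16). The only residue r in {0, …, 15} with r³ ≡ 3 (mod 16) is r = 11, so m ≡ 11 (mod 16).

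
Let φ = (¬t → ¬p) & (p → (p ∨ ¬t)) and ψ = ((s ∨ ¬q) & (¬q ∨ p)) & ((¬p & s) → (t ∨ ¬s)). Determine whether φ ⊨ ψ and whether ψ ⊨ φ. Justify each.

(⇒) fails and (⇐) fails.

(⇒) This fails. Under s = T, p = F, t = F, q = F, the left side is true but the right side is false.

(⇐) This fails. Under s = F, p = T, t = F, q = F, the left side is false but the right side is true.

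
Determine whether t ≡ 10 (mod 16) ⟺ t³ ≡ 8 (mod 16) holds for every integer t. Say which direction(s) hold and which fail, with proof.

Converse. This fails: take t = 2. Then 2³ = 8 ≡ 8 (mod 16), yet 2 ≡ 2 (mod 16), not 10.

Forward direction. Suppose t ≡ 10 (mod 16). Write t = 16j + 10. Then (16j + 10)³ = 4096j³ + 7680j² + 4800j + 1000 = 16(256j³ + 480j² + 300j + 62) + 8, so t³ ≡ 8 (mod 16).

Not equivalent: only (⇒) holds.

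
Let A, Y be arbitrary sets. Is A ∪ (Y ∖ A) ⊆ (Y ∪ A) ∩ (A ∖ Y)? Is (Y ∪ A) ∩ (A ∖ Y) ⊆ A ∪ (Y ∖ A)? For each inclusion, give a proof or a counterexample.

(⟹) This inclusion fails. Take A = ∅, Y = {1}; then 1 ∈ A ∪ (Y ∖ A) but 1 ∉ (Y ∪ A) ∩ (A ∖ Y).

(⟸) Let x ∈ (Y ∪ A) ∩ (A ∖ Y). Then x ∈ A and x ∉ Y, from which x ∈ A ∪ (Y ∖ A).

Only the reverse inclusion holds.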